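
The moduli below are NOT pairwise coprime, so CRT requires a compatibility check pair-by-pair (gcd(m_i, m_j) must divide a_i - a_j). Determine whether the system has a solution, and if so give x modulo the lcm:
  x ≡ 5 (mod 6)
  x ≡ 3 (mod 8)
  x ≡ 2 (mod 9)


Moduli 6, 8, 9 are not pairwise coprime, so CRT works modulo lcm(m_i) when all pairwise compatibility conditions hold.
Pairwise compatibility: gcd(m_i, m_j) must divide a_i - a_j for every pair.
Merge one congruence at a time:
  Start: x ≡ 5 (mod 6).
  Combine with x ≡ 3 (mod 8): gcd(6, 8) = 2; 3 - 5 = -2, which IS divisible by 2, so compatible.
    Write x = 5 + 6·t and substitute into x ≡ 3 (mod 8): 6·t ≡ 3 − 5 = -2 (mod 8).
    Divide the congruence (and modulus) by g = 2: 3·t ≡ -1 (mod 4).
    Reduce coefficients mod 4: 3·t ≡ 3 (mod 4).
    The inverse of 3 mod 4 is 3 (since 3·3 = 9 = 2·4 + 1), so t ≡ 3·3 = 9 ≡ 1 (mod 4).
    Then x = 5 + 6·1 = 11, valid modulo lcm(6, 8) = 24: x ≡ 11 (mod 24).
  Combine with x ≡ 2 (mod 9): gcd(24, 9) = 3; 2 - 11 = -9, which IS divisible by 3, so compatible.
    Write x = 11 + 24·t and substitute into x ≡ 2 (mod 9): 24·t ≡ 2 − 11 = -9 (mod 9).
    Divide the congruence (and modulus) by g = 3: 8·t ≡ -3 (mod 3).
    Reduce coefficients mod 3: 2·t ≡ 0 (mod 3).
    The inverse of 2 mod 3 is 2 (since 2·2 = 4 = 1·3 + 1), so t ≡ 2·0 = 0 ≡ 0 (mod 3).
    Then x = 11 + 24·0 = 11, valid modulo lcm(24, 9) = 72: x ≡ 11 (mod 72).
Verify: 11 mod 6 = 5, 11 mod 8 = 3, 11 mod 9 = 2.

x ≡ 11 (mod 72).


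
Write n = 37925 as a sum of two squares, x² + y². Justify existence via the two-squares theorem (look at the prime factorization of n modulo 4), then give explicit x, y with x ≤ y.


Step 1: Factor n = 37925 = 5^2 · 37 · 41.
Step 2: Check the mod-4 condition on each prime factor: 5 ≡ 1 (mod 4), exponent 2; 37 ≡ 1 (mod 4), exponent 1; 41 ≡ 1 (mod 4), exponent 1.
All primes ≡ 3 (mod 4) appear to even exponent (or don't appear), so by the two-squares theorem n IS expressible as a sum of two squares.
Step 3: Build a representation. Group n = k² · m with k = 5 and m = 37 · 41 = 1517 (a product of primes ≡ 1 (mod 4)); a representation of m scales to one of n via (k·x)² + (k·y)² = k²(x² + y²). Each prime p ≡ 1 (mod 4) is itself a sum of two squares; find a² by testing p − a² for a perfect square:
  37: 37 − 1² = 36 = 6² ⇒ 37 = 1² + 6².
  41: 41 − 1² = 40, 41 − 2² = 37, 41 − 3² = 32, 41 − 4² = 25 = 5² ⇒ 41 = 4² + 5².
  Combine using the Brahmagupta–Fibonacci identity (a² + b²)(c² + d²) = (ac − bd)² + (ad + bc)² = (ac + bd)² + (ad − bc)²:
  37 · 41 = 1517: from (1² + 6²)(4² + 5²), take (1·4 − 6·5, 1·5 + 6·4) = (4 − 30, 5 + 24) = (-26, 29); dropping signs (only squares matter) gives (26, 29); check 26² + 29² = 676 + 841 = 1517 ✓.
  Scale by k = 5: (5·26, 5·29) = (130, 145).
Step 4: Order so x ≤ y and verify: 130² + 145² = 16900 + 21025 = 37925 = n. ✓

n = 37925 = 130² + 145² (one valid representation with x ≤ y).


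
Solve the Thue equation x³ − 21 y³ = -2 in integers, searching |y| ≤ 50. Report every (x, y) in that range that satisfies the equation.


The equation is x³ - 21y³ = -2. For fixed y, x³ = 21·y³ − 2, so a solution requires the RHS to be a perfect cube.
Strategy: iterate y from -50 to 50, compute RHS = 21·y³ − 2, and check whether it is a (positive or negative) perfect cube.
Check small values of y:
  y = 0: RHS = -2 is not a perfect cube.
  y = 1: RHS = 19 is not a perfect cube.
  y = -1: RHS = -23 is not a perfect cube.
  y = 2: RHS = 166 is not a perfect cube.
  y = -2: RHS = -170 is not a perfect cube.
  y = 3: RHS = 565 is not a perfect cube.
  y = -3: RHS = -569 is not a perfect cube.
Continuing the search up to |y| = 50 finds no solutions either.
No (x, y) in the scanned range satisfies the equation.

No integer solutions with |y| ≤ 50.


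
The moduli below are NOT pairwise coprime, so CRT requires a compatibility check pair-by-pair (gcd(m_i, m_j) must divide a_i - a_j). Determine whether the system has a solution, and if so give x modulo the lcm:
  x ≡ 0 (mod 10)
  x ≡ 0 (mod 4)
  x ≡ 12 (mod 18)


Moduli 10, 4, 18 are not pairwise coprime, so CRT works modulo lcm(m_i) when all pairwise compatibility conditions hold.
Pairwise compatibility: gcd(m_i, m_j) must divide a_i - a_j for every pair.
Merge one congruence at a time:
  Start: x ≡ 0 (mod 10).
  Combine with x ≡ 0 (mod 4): gcd(10, 4) = 2; 0 - 0 = 0, which IS divisible by 2, so compatible.
    Write x = 0 + 10·t and substitute into x ≡ 0 (mod 4): 10·t ≡ 0 − 0 = 0 (mod 4).
    Divide the congruence (and modulus) by g = 2: 5·t ≡ 0 (mod 2).
    Reduce coefficients mod 2: 1·t ≡ 0 (mod 2).
    So t ≡ 0 (mod 2).
    Then x = 0 + 10·0 = 0, valid modulo lcm(10, 4) = 20: x ≡ 0 (mod 20).
  Combine with x ≡ 12 (mod 18): gcd(20, 18) = 2; 12 - 0 = 12, which IS divisible by 2, so compatible.
    Write x = 0 + 20·t and substitute into x ≡ 12 (mod 18): 20·t ≡ 12 − 0 = 12 (mod 18).
    Divide the congruence (and modulus) by g = 2: 10·t ≡ 6 (mod 9).
    Reduce coefficients mod 9: 1·t ≡ 6 (mod 9).
    So t ≡ 6 (mod 9).
    Then x = 0 + 20·6 = 120, valid modulo lcm(20, 18) = 180: x ≡ 120 (mod 180).
Verify: 120 mod 10 = 0, 120 mod 4 = 0, 120 mod 18 = 12.

x ≡ 120 (mod 180).


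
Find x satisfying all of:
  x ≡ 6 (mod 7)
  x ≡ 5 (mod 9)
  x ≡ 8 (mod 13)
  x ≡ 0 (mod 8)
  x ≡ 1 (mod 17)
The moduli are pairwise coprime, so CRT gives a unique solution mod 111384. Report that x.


Product of moduli M = 7 · 9 · 13 · 8 · 17 = 111384.
Merge one congruence at a time:
  Start: x ≡ 6 (mod 7).
  Combine with x ≡ 5 (mod 9); new modulus lcm = 63.
    Write x = 6 + 7·t and substitute into x ≡ 5 (mod 9): 7·t ≡ 5 − 6 = -1 (mod 9).
    Reduce coefficients mod 9: 7·t ≡ 8 (mod 9).
    The inverse of 7 mod 9 is 4 (since 7·4 = 28 = 3·9 + 1), so t ≡ 4·8 = 32 ≡ 5 (mod 9).
    Then x = 6 + 7·5 = 41, valid modulo lcm(7, 9) = 63: x ≡ 41 (mod 63).
  Combine with x ≡ 8 (mod 13); new modulus lcm = 819.
    Write x = 41 + 63·t and substitute into x ≡ 8 (mod 13): 63·t ≡ 8 − 41 = -33 (mod 13).
    Reduce coefficients mod 13: 11·t ≡ 6 (mod 13).
    The inverse of 11 mod 13 is 6 (since 11·6 = 66 = 5·13 + 1), so t ≡ 6·6 = 36 ≡ 10 (mod 13).
    Then x = 41 + 63·10 = 671, valid modulo lcm(63, 13) = 819: x ≡ 671 (mod 819).
  Combine with x ≡ 0 (mod 8); new modulus lcm = 6552.
    Write x = 671 + 819·t and substitute into x ≡ 0 (mod 8): 819·t ≡ 0 − 671 = -671 (mod 8).
    Reduce coefficients mod 8: 3·t ≡ 1 (mod 8).
    The inverse of 3 mod 8 is 3 (since 3·3 = 9 = 1·8 + 1), so t ≡ 3·1 = 3 ≡ 3 (mod 8).
    Then x = 671 + 819·3 = 3128, valid modulo lcm(819, 8) = 6552: x ≡ 3128 (mod 6552).
  Combine with x ≡ 1 (mod 17); new modulus lcm = 111384.
    Write x = 3128 + 6552·t and substitute into x ≡ 1 (mod 17): 6552·t ≡ 1 − 3128 = -3127 (mod 17).
    Reduce coefficients mod 17: 7·t ≡ 1 (mod 17).
    The inverse of 7 mod 17 is 5 (since 7·5 = 35 = 2·17 + 1), so t ≡ 5·1 = 5 ≡ 5 (mod 17).
    Then x = 3128 + 6552·5 = 35888, valid modulo lcm(6552, 17) = 111384: x ≡ 35888 (mod 111384).
Verify against each original: 35888 mod 7 = 6, 35888 mod 9 = 5, 35888 mod 13 = 8, 35888 mod 8 = 0, 35888 mod 17 = 1.

x ≡ 35888 (mod 111384).


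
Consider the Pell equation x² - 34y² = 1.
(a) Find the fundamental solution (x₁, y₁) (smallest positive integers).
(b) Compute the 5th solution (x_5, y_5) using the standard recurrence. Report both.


Step 1: Find the fundamental solution (x₁, y₁) of x² - 34y² = 1.
  Expand √34 as a continued fraction. a₀ = ⌊√34⌋ = 5; iterate m_{k+1} = d_k·a_k − m_k, d_{k+1} = (34 − m_{k+1}²)/d_k, a_{k+1} = ⌊(a₀ + m_{k+1})/d_{k+1}⌋ (starting m₀ = 0, d₀ = 1), with convergents p_k = a_k·p_{k-1} + p_{k-2}, q_k = a_k·q_{k-1} + q_{k-2} (p₋₁ = 1, q₋₁ = 0):
  k = 0: a₀ = 5; p₀/q₀ = 5/1; p₀² − 34·q₀² = 25 − 34 = -9.
  k = 1: m = 5, d = 9, a = ⌊(5 + 5)/9⌋ = 1; p/q = (1·5 + 1)/(1·1 + 0) = 6/1; p² − 34·q² = 36 − 34 = 2.
  k = 2: m = 4, d = 2, a = ⌊(5 + 4)/2⌋ = 4; p/q = (4·6 + 5)/(4·1 + 1) = 29/5; p² − 34·q² = 841 − 850 = -9.
  k = 3: m = 4, d = 9, a = ⌊(5 + 4)/9⌋ = 1; p/q = (1·29 + 6)/(1·5 + 1) = 35/6; p² − 34·q² = 1225 − 1224 = 1.
  The first convergent with p² − 34·q² = 1 gives the fundamental solution (x₁, y₁) = (35, 6).
Step 2: Apply the recurrence (x_{n+1}, y_{n+1}) = (x₁x_n + 34y₁y_n, x₁y_n + y₁x_n) repeatedly.
  From (x_1, y_1) = (35, 6): x_2 = 35·35 + 34·6·6 = 2449; y_2 = 35·6 + 6·35 = 420.
  From (x_2, y_2) = (2449, 420): x_3 = 35·2449 + 34·6·420 = 171395; y_3 = 35·420 + 6·2449 = 29394.
  From (x_3, y_3) = (171395, 29394): x_4 = 35·171395 + 34·6·29394 = 11995201; y_4 = 35·29394 + 6·171395 = 2057160.
  From (x_4, y_4) = (11995201, 2057160): x_5 = 35·11995201 + 34·6·2057160 = 839492675; y_5 = 35·2057160 + 6·11995201 = 143971806.
Step 3: Verify x_5² - 34·y_5² = 704747951378655625 - 704747951378655624 = 1 (should be 1). ✓

(x_1, y_1) = (35, 6); (x_5, y_5) = (839492675, 143971806).


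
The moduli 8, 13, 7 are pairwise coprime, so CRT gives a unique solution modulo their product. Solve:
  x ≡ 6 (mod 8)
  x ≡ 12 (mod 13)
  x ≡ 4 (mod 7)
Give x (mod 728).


Moduli 8, 13, 7 are pairwise coprime; by CRT there is a unique solution modulo M = 8 · 13 · 7 = 728.
Solve pairwise, accumulating the modulus:
  Start with x ≡ 6 (mod 8).
  Combine with x ≡ 12 (mod 13): since gcd(8, 13) = 1, we get a unique residue mod 104.
    Write x = 6 + 8·t and substitute into x ≡ 12 (mod 13): 8·t ≡ 12 − 6 = 6 (mod 13).
    The inverse of 8 mod 13 is 5 (since 8·5 = 40 = 3·13 + 1), so t ≡ 5·6 = 30 ≡ 4 (mod 13).
    Then x = 6 + 8·4 = 38, valid modulo lcm(8, 13) = 104: x ≡ 38 (mod 104).
  Combine with x ≡ 4 (mod 7): since gcd(104, 7) = 1, we get a unique residue mod 728.
    Write x = 38 + 104·t and substitute into x ≡ 4 (mod 7): 104·t ≡ 4 − 38 = -34 (mod 7).
    Reduce coefficients mod 7: 6·t ≡ 1 (mod 7).
    The inverse of 6 mod 7 is 6 (since 6·6 = 36 = 5·7 + 1), so t ≡ 6·1 = 6 ≡ 6 (mod 7).
    Then x = 38 + 104·6 = 662, valid modulo lcm(104, 7) = 728: x ≡ 662 (mod 728).
Verify: 662 mod 8 = 6 ✓, 662 mod 13 = 12 ✓, 662 mod 7 = 4 ✓.

x ≡ 662 (mod 728).


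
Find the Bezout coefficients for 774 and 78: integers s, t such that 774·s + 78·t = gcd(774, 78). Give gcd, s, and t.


Euclidean algorithm on (774, 78) — divide until remainder is 0:
  774 = 9 · 78 + 72
  78 = 1 · 72 + 6
  72 = 12 · 6 + 0
gcd(774, 78) = 6.
Track Bezout coefficients alongside the remainders: start with r₀ = 774 = a·1 + b·0 (s = 1, t = 0) and r₁ = 78 = a·0 + b·1 (s = 0, t = 1); each new remainder r_{k+1} = r_{k-1} − q_k·r_k inherits s_{k+1} = s_{k-1} − q_k·s_k, t_{k+1} = t_{k-1} − q_k·t_k, so r_k = a·s_k + b·t_k at every step:
  q = 9: r = 72, s = 1 − 9·0 = 1, t = 0 − 9·1 = -9  (check: 774·1 + 78·(-9) = 72)
  q = 1: r = 6, s = 0 − 1·1 = -1, t = 1 − 1·(-9) = 10  (check: 774·(-1) + 78·10 = 6)
The row with r = 6 (the gcd) gives the Bezout coefficients s = -1, t = 10.
Result: 774 · (-1) + 78 · (10) = 6.

gcd(774, 78) = 6; s = -1, t = 10 (check: 774·(-1) + 78·10 = 6).


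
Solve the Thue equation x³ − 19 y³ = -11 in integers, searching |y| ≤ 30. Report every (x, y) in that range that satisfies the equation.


The equation is x³ - 19y³ = -11. For fixed y, x³ = 19·y³ − 11, so a solution requires the RHS to be a perfect cube.
Strategy: iterate y from -30 to 30, compute RHS = 19·y³ − 11, and check whether it is a (positive or negative) perfect cube.
Check small values of y:
  y = 0: RHS = -11 is not a perfect cube.
  y = 1: RHS = 8 = (2)³ ⇒ x = 2 works.
  y = -1: RHS = -30 is not a perfect cube.
  y = 2: RHS = 141 is not a perfect cube.
  y = -2: RHS = -163 is not a perfect cube.
  y = 3: RHS = 502 is not a perfect cube.
  y = -3: RHS = -524 is not a perfect cube.
Continuing the search up to |y| = 30 finds no further solutions beyond those listed.
Collected solutions: (2, 1).

Solutions (with |y| ≤ 30): (2, 1).


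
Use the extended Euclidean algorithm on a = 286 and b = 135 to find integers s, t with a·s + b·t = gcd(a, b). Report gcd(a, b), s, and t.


Euclidean algorithm on (286, 135) — divide until remainder is 0:
  286 = 2 · 135 + 16
  135 = 8 · 16 + 7
  16 = 2 · 7 + 2
  7 = 3 · 2 + 1
  2 = 2 · 1 + 0
gcd(286, 135) = 1.
Track Bezout coefficients alongside the remainders: start with r₀ = 286 = a·1 + b·0 (s = 1, t = 0) and r₁ = 135 = a·0 + b·1 (s = 0, t = 1); each new remainder r_{k+1} = r_{k-1} − q_k·r_k inherits s_{k+1} = s_{k-1} − q_k·s_k, t_{k+1} = t_{k-1} − q_k·t_k, so r_k = a·s_k + b·t_k at every step:
  q = 2: r = 16, s = 1 − 2·0 = 1, t = 0 − 2·1 = -2  (check: 286·1 + 135·(-2) = 16)
  q = 8: r = 7, s = 0 − 8·1 = -8, t = 1 − 8·(-2) = 17  (check: 286·(-8) + 135·17 = 7)
  q = 2: r = 2, s = 1 − 2·(-8) = 17, t = -2 − 2·17 = -36  (check: 286·17 + 135·(-36) = 2)
  q = 3: r = 1, s = -8 − 3·17 = -59, t = 17 − 3·(-36) = 125  (check: 286·(-59) + 135·125 = 1)
The row with r = 1 (the gcd) gives the Bezout coefficients s = -59, t = 125.
Result: 286 · (-59) + 135 · (125) = 1.

gcd(286, 135) = 1; s = -59, t = 125 (check: 286·(-59) + 135·125 = 1).


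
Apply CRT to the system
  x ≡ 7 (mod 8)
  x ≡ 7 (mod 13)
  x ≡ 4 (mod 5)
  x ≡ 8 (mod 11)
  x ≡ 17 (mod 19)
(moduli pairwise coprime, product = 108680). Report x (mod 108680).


Product of moduli M = 8 · 13 · 5 · 11 · 19 = 108680.
Merge one congruence at a time:
  Start: x ≡ 7 (mod 8).
  Combine with x ≡ 7 (mod 13); new modulus lcm = 104.
    Write x = 7 + 8·t and substitute into x ≡ 7 (mod 13): 8·t ≡ 7 − 7 = 0 (mod 13).
    The inverse of 8 mod 13 is 5 (since 8·5 = 40 = 3·13 + 1), so t ≡ 5·0 = 0 ≡ 0 (mod 13).
    Then x = 7 + 8·0 = 7, valid modulo lcm(8, 13) = 104: x ≡ 7 (mod 104).
  Combine with x ≡ 4 (mod 5); new modulus lcm = 520.
    Write x = 7 + 104·t and substitute into x ≡ 4 (mod 5): 104·t ≡ 4 − 7 = -3 (mod 5).
    Reduce coefficients mod 5: 4·t ≡ 2 (mod 5).
    The inverse of 4 mod 5 is 4 (since 4·4 = 16 = 3·5 + 1), so t ≡ 4·2 = 8 ≡ 3 (mod 5).
    Then x = 7 + 104·3 = 319, valid modulo lcm(104, 5) = 520: x ≡ 319 (mod 520).
  Combine with x ≡ 8 (mod 11); new modulus lcm = 5720.
    Write x = 319 + 520·t and substitute into x ≡ 8 (mod 11): 520·t ≡ 8 − 319 = -311 (mod 11).
    Reduce coefficients mod 11: 3·t ≡ 8 (mod 11).
    The inverse of 3 mod 11 is 4 (since 3·4 = 12 = 1·11 + 1), so t ≡ 4·8 = 32 ≡ 10 (mod 11).
    Then x = 319 + 520·10 = 5519, valid modulo lcm(520, 11) = 5720: x ≡ 5519 (mod 5720).
  Combine with x ≡ 17 (mod 19); new modulus lcm = 108680.
    Write x = 5519 + 5720·t and substitute into x ≡ 17 (mod 19): 5720·t ≡ 17 − 5519 = -5502 (mod 19).
    Reduce coefficients mod 19: 1·t ≡ 8 (mod 19).
    So t ≡ 8 (mod 19).
    Then x = 5519 + 5720·8 = 51279, valid modulo lcm(5720, 19) = 108680: x ≡ 51279 (mod 108680).
Verify against each original: 51279 mod 8 = 7, 51279 mod 13 = 7, 51279 mod 5 = 4, 51279 mod 11 = 8, 51279 mod 19 = 17.

x ≡ 51279 (mod 108680).


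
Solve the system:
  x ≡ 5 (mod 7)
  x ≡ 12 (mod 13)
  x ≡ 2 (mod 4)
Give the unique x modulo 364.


Moduli 7, 13, 4 are pairwise coprime; by CRT there is a unique solution modulo M = 7 · 13 · 4 = 364.
Solve pairwise, accumulating the modulus:
  Start with x ≡ 5 (mod 7).
  Combine with x ≡ 12 (mod 13): since gcd(7, 13) = 1, we get a unique residue mod 91.
    Write x = 5 + 7·t and substitute into x ≡ 12 (mod 13): 7·t ≡ 12 − 5 = 7 (mod 13).
    The inverse of 7 mod 13 is 2 (since 7·2 = 14 = 1·13 + 1), so t ≡ 2·7 = 14 ≡ 1 (mod 13).
    Then x = 5 + 7·1 = 12, valid modulo lcm(7, 13) = 91: x ≡ 12 (mod 91).
  Combine with x ≡ 2 (mod 4): since gcd(91, 4) = 1, we get a unique residue mod 364.
    Write x = 12 + 91·t and substitute into x ≡ 2 (mod 4): 91·t ≡ 2 − 12 = -10 (mod 4).
    Reduce coefficients mod 4: 3·t ≡ 2 (mod 4).
    The inverse of 3 mod 4 is 3 (since 3·3 = 9 = 2·4 + 1), so t ≡ 3·2 = 6 ≡ 2 (mod 4).
    Then x = 12 + 91·2 = 194, valid modulo lcm(91, 4) = 364: x ≡ 194 (mod 364).
Verify: 194 mod 7 = 5 ✓, 194 mod 13 = 12 ✓, 194 mod 4 = 2 ✓.

x ≡ 194 (mod 364).


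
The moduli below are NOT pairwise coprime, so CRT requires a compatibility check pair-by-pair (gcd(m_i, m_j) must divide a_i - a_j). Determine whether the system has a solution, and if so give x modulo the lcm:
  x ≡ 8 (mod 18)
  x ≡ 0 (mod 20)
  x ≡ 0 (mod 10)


Moduli 18, 20, 10 are not pairwise coprime, so CRT works modulo lcm(m_i) when all pairwise compatibility conditions hold.
Pairwise compatibility: gcd(m_i, m_j) must divide a_i - a_j for every pair.
Merge one congruence at a time:
  Start: x ≡ 8 (mod 18).
  Combine with x ≡ 0 (mod 20): gcd(18, 20) = 2; 0 - 8 = -8, which IS divisible by 2, so compatible.
    Write x = 8 + 18·t and substitute into x ≡ 0 (mod 20): 18·t ≡ 0 − 8 = -8 (mod 20).
    Divide the congruence (and modulus) by g = 2: 9·t ≡ -4 (mod 10).
    Reduce coefficients mod 10: 9·t ≡ 6 (mod 10).
    The inverse of 9 mod 10 is 9 (since 9·9 = 81 = 8·10 + 1), so t ≡ 9·6 = 54 ≡ 4 (mod 10).
    Then x = 8 + 18·4 = 80, valid modulo lcm(18, 20) = 180: x ≡ 80 (mod 180).
  Combine with x ≡ 0 (mod 10): gcd(180, 10) = 10; 0 - 80 = -80, which IS divisible by 10, so compatible.
    Write x = 80 + 180·t and substitute into x ≡ 0 (mod 10): 180·t ≡ 0 − 80 = -80 (mod 10).
    Divide the congruence (and modulus) by g = 10: 18·t ≡ -8 (mod 1).
    Modulo 1 every t works; take t = 0.
    Then x = 80 + 180·0 = 80, valid modulo lcm(180, 10) = 180: x ≡ 80 (mod 180).
Verify: 80 mod 18 = 8, 80 mod 20 = 0, 80 mod 10 = 0.

x ≡ 80 (mod 180).


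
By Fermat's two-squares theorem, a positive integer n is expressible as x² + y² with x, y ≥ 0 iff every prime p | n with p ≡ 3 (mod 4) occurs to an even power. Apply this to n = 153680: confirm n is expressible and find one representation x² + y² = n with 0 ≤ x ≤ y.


Step 1: Factor n = 153680 = 2^4 · 5 · 17 · 113.
Step 2: Check the mod-4 condition on each prime factor: 2 = 2 (special); 5 ≡ 1 (mod 4), exponent 1; 17 ≡ 1 (mod 4), exponent 1; 113 ≡ 1 (mod 4), exponent 1.
All primes ≡ 3 (mod 4) appear to even exponent (or don't appear), so by the two-squares theorem n IS expressible as a sum of two squares.
Step 3: Build a representation. Group n = k² · m with k = 4 and m = 5 · 17 · 113 = 9605 (a product of primes ≡ 1 (mod 4)); a representation of m scales to one of n via (k·x)² + (k·y)² = k²(x² + y²). Each prime p ≡ 1 (mod 4) is itself a sum of two squares; find a² by testing p − a² for a perfect square:
  5: 5 − 1² = 4 = 2² ⇒ 5 = 1² + 2².
  17: 17 − 1² = 16 = 4² ⇒ 17 = 1² + 4².
  113: 113 − 1² = 112, 113 − 2² = 109, 113 − 3² = 104, 113 − 4² = 97, 113 − 5² = 88, 113 − 6² = 77, 113 − 7² = 64 = 8² ⇒ 113 = 7² + 8².
  Combine using the Brahmagupta–Fibonacci identity (a² + b²)(c² + d²) = (ac − bd)² + (ad + bc)² = (ac + bd)² + (ad − bc)²:
  5 · 17 = 85: from (1² + 2²)(1² + 4²), take (1·1 − 2·4, 1·4 + 2·1) = (1 − 8, 4 + 2) = (-7, 6); dropping signs (only squares matter) gives (7, 6); check 7² + 6² = 49 + 36 = 85 ✓.
  85 · 113 = 9605: from (7² + 6²)(7² + 8²), take (7·7 − 6·8, 7·8 + 6·7) = (49 − 48, 56 + 42) = (1, 98); check 1² + 98² = 1 + 9604 = 9605 ✓.
  Scale by k = 4: (4·1, 4·98) = (4, 392).
Step 4: Order so x ≤ y and verify: 4² + 392² = 16 + 153664 = 153680 = n. ✓

n = 153680 = 4² + 392² (one valid representation with x ≤ y).


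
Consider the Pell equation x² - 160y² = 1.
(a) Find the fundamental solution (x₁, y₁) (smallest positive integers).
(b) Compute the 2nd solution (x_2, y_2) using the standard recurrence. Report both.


Step 1: Find the fundamental solution (x₁, y₁) of x² - 160y² = 1.
  Expand √160 as a continued fraction. a₀ = ⌊√160⌋ = 12; iterate m_{k+1} = d_k·a_k − m_k, d_{k+1} = (160 − m_{k+1}²)/d_k, a_{k+1} = ⌊(a₀ + m_{k+1})/d_{k+1}⌋ (starting m₀ = 0, d₀ = 1), with convergents p_k = a_k·p_{k-1} + p_{k-2}, q_k = a_k·q_{k-1} + q_{k-2} (p₋₁ = 1, q₋₁ = 0):
  k = 0: a₀ = 12; p₀/q₀ = 12/1; p₀² − 160·q₀² = 144 − 160 = -16.
  k = 1: m = 12, d = 16, a = ⌊(12 + 12)/16⌋ = 1; p/q = (1·12 + 1)/(1·1 + 0) = 13/1; p² − 160·q² = 169 − 160 = 9.
  k = 2: m = 4, d = 9, a = ⌊(12 + 4)/9⌋ = 1; p/q = (1·13 + 12)/(1·1 + 1) = 25/2; p² − 160·q² = 625 − 640 = -15.
  k = 3: m = 5, d = 15, a = ⌊(12 + 5)/15⌋ = 1; p/q = (1·25 + 13)/(1·2 + 1) = 38/3; p² − 160·q² = 1444 − 1440 = 4.
  k = 4: m = 10, d = 4, a = ⌊(12 + 10)/4⌋ = 5; p/q = (5·38 + 25)/(5·3 + 2) = 215/17; p² − 160·q² = 46225 − 46240 = -15.
  k = 5: m = 10, d = 15, a = ⌊(12 + 10)/15⌋ = 1; p/q = (1·215 + 38)/(1·17 + 3) = 253/20; p² − 160·q² = 64009 − 64000 = 9.
  k = 6: m = 5, d = 9, a = ⌊(12 + 5)/9⌋ = 1; p/q = (1·253 + 215)/(1·20 + 17) = 468/37; p² − 160·q² = 219024 − 219040 = -16.
  k = 7: m = 4, d = 16, a = ⌊(12 + 4)/16⌋ = 1; p/q = (1·468 + 253)/(1·37 + 20) = 721/57; p² − 160·q² = 519841 − 519840 = 1.
  The first convergent with p² − 160·q² = 1 gives the fundamental solution (x₁, y₁) = (721, 57).
Step 2: Apply the recurrence (x_{n+1}, y_{n+1}) = (x₁x_n + 160y₁y_n, x₁y_n + y₁x_n) repeatedly.
  From (x_1, y_1) = (721, 57): x_2 = 721·721 + 160·57·57 = 1039681; y_2 = 721·57 + 57·721 = 82194.
Step 3: Verify x_2² - 160·y_2² = 1080936581761 - 1080936581760 = 1 (should be 1). ✓

(x_1, y_1) = (721, 57); (x_2, y_2) = (1039681, 82194).


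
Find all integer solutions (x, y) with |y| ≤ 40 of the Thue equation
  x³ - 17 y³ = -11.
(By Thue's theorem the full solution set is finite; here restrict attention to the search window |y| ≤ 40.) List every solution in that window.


The equation is x³ - 17y³ = -11. For fixed y, x³ = 17·y³ − 11, so a solution requires the RHS to be a perfect cube.
Strategy: iterate y from -40 to 40, compute RHS = 17·y³ − 11, and check whether it is a (positive or negative) perfect cube.
Check small values of y:
  y = 0: RHS = -11 is not a perfect cube.
  y = 1: RHS = 6 is not a perfect cube.
  y = -1: RHS = -28 is not a perfect cube.
  y = 2: RHS = 125 = (5)³ ⇒ x = 5 works.
  y = -2: RHS = -147 is not a perfect cube.
  y = 3: RHS = 448 is not a perfect cube.
  y = -3: RHS = -470 is not a perfect cube.
Continuing the search up to |y| = 40 finds no further solutions beyond those listed.
Collected solutions: (5, 2).

Solutions (with |y| ≤ 40): (5, 2).


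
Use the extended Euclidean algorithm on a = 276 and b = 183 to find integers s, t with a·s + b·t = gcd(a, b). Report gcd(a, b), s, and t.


Euclidean algorithm on (276, 183) — divide until remainder is 0:
  276 = 1 · 183 + 93
  183 = 1 · 93 + 90
  93 = 1 · 90 + 3
  90 = 30 · 3 + 0
gcd(276, 183) = 3.
Track Bezout coefficients alongside the remainders: start with r₀ = 276 = a·1 + b·0 (s = 1, t = 0) and r₁ = 183 = a·0 + b·1 (s = 0, t = 1); each new remainder r_{k+1} = r_{k-1} − q_k·r_k inherits s_{k+1} = s_{k-1} − q_k·s_k, t_{k+1} = t_{k-1} − q_k·t_k, so r_k = a·s_k + b·t_k at every step:
  q = 1: r = 93, s = 1 − 1·0 = 1, t = 0 − 1·1 = -1  (check: 276·1 + 183·(-1) = 93)
  q = 1: r = 90, s = 0 − 1·1 = -1, t = 1 − 1·(-1) = 2  (check: 276·(-1) + 183·2 = 90)
  q = 1: r = 3, s = 1 − 1·(-1) = 2, t = -1 − 1·2 = -3  (check: 276·2 + 183·(-3) = 3)
The row with r = 3 (the gcd) gives the Bezout coefficients s = 2, t = -3.
Result: 276 · (2) + 183 · (-3) = 3.

gcd(276, 183) = 3; s = 2, t = -3 (check: 276·2 + 183·(-3) = 3).


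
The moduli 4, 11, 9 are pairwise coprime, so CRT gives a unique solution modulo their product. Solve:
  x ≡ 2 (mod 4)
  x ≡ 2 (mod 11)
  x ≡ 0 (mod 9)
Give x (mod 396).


Moduli 4, 11, 9 are pairwise coprime; by CRT there is a unique solution modulo M = 4 · 11 · 9 = 396.
Solve pairwise, accumulating the modulus:
  Start with x ≡ 2 (mod 4).
  Combine with x ≡ 2 (mod 11): since gcd(4, 11) = 1, we get a unique residue mod 44.
    Write x = 2 + 4·t and substitute into x ≡ 2 (mod 11): 4·t ≡ 2 − 2 = 0 (mod 11).
    The inverse of 4 mod 11 is 3 (since 4·3 = 12 = 1·11 + 1), so t ≡ 3·0 = 0 ≡ 0 (mod 11).
    Then x = 2 + 4·0 = 2, valid modulo lcm(4, 11) = 44: x ≡ 2 (mod 44).
  Combine with x ≡ 0 (mod 9): since gcd(44, 9) = 1, we get a unique residue mod 396.
    Write x = 2 + 44·t and substitute into x ≡ 0 (mod 9): 44·t ≡ 0 − 2 = -2 (mod 9).
    Reduce coefficients mod 9: 8·t ≡ 7 (mod 9).
    The inverse of 8 mod 9 is 8 (since 8·8 = 64 = 7·9 + 1), so t ≡ 8·7 = 56 ≡ 2 (mod 9).
    Then x = 2 + 44·2 = 90, valid modulo lcm(44, 9) = 396: x ≡ 90 (mod 396).
Verify: 90 mod 4 = 2 ✓, 90 mod 11 = 2 ✓, 90 mod 9 = 0 ✓.

x ≡ 90 (mod 396).


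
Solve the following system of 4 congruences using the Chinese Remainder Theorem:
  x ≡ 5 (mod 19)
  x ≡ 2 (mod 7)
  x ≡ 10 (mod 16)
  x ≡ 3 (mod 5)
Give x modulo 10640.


Product of moduli M = 19 · 7 · 16 · 5 = 10640.
Merge one congruence at a time:
  Start: x ≡ 5 (mod 19).
  Combine with x ≡ 2 (mod 7); new modulus lcm = 133.
    Write x = 5 + 19·t and substitute into x ≡ 2 (mod 7): 19·t ≡ 2 − 5 = -3 (mod 7).
    Reduce coefficients mod 7: 5·t ≡ 4 (mod 7).
    The inverse of 5 mod 7 is 3 (since 5·3 = 15 = 2·7 + 1), so t ≡ 3·4 = 12 ≡ 5 (mod 7).
    Then x = 5 + 19·5 = 100, valid modulo lcm(19, 7) = 133: x ≡ 100 (mod 133).
  Combine with x ≡ 10 (mod 16); new modulus lcm = 2128.
    Write x = 100 + 133·t and substitute into x ≡ 10 (mod 16): 133·t ≡ 10 − 100 = -90 (mod 16).
    Reduce coefficients mod 16: 5·t ≡ 6 (mod 16).
    The inverse of 5 mod 16 is 13 (since 5·13 = 65 = 4·16 + 1), so t ≡ 13·6 = 78 ≡ 14 (mod 16).
    Then x = 100 + 133·14 = 1962, valid modulo lcm(133, 16) = 2128: x ≡ 1962 (mod 2128).
  Combine with x ≡ 3 (mod 5); new modulus lcm = 10640.
    Write x = 1962 + 2128·t and substitute into x ≡ 3 (mod 5): 2128·t ≡ 3 − 1962 = -1959 (mod 5).
    Reduce coefficients mod 5: 3·t ≡ 1 (mod 5).
    The inverse of 3 mod 5 is 2 (since 3·2 = 6 = 1·5 + 1), so t ≡ 2·1 = 2 ≡ 2 (mod 5).
    Then x = 1962 + 2128·2 = 6218, valid modulo lcm(2128, 5) = 10640: x ≡ 6218 (mod 10640).
Verify against each original: 6218 mod 19 = 5, 6218 mod 7 = 2, 6218 mod 16 = 10, 6218 mod 5 = 3.

x ≡ 6218 (mod 10640).


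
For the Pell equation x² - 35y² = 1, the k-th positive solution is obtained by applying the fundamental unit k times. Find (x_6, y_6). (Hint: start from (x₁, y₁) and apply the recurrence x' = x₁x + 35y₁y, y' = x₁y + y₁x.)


Step 1: Find the fundamental solution (x₁, y₁) of x² - 35y² = 1.
  Expand √35 as a continued fraction. a₀ = ⌊√35⌋ = 5; iterate m_{k+1} = d_k·a_k − m_k, d_{k+1} = (35 − m_{k+1}²)/d_k, a_{k+1} = ⌊(a₀ + m_{k+1})/d_{k+1}⌋ (starting m₀ = 0, d₀ = 1), with convergents p_k = a_k·p_{k-1} + p_{k-2}, q_k = a_k·q_{k-1} + q_{k-2} (p₋₁ = 1, q₋₁ = 0):
  k = 0: a₀ = 5; p₀/q₀ = 5/1; p₀² − 35·q₀² = 25 − 35 = -10.
  k = 1: m = 5, d = 10, a = ⌊(5 + 5)/10⌋ = 1; p/q = (1·5 + 1)/(1·1 + 0) = 6/1; p² − 35·q² = 36 − 35 = 1.
  The first convergent with p² − 35·q² = 1 gives the fundamental solution (x₁, y₁) = (6, 1).
Step 2: Apply the recurrence (x_{n+1}, y_{n+1}) = (x₁x_n + 35y₁y_n, x₁y_n + y₁x_n) repeatedly.
  From (x_1, y_1) = (6, 1): x_2 = 6·6 + 35·1·1 = 71; y_2 = 6·1 + 1·6 = 12.
  From (x_2, y_2) = (71, 12): x_3 = 6·71 + 35·1·12 = 846; y_3 = 6·12 + 1·71 = 143.
  From (x_3, y_3) = (846, 143): x_4 = 6·846 + 35·1·143 = 10081; y_4 = 6·143 + 1·846 = 1704.
  From (x_4, y_4) = (10081, 1704): x_5 = 6·10081 + 35·1·1704 = 120126; y_5 = 6·1704 + 1·10081 = 20305.
  From (x_5, y_5) = (120126, 20305): x_6 = 6·120126 + 35·1·20305 = 1431431; y_6 = 6·20305 + 1·120126 = 241956.
Step 3: Verify x_6² - 35·y_6² = 2048994707761 - 2048994707760 = 1 (should be 1). ✓

(x_1, y_1) = (6, 1); (x_6, y_6) = (1431431, 241956).


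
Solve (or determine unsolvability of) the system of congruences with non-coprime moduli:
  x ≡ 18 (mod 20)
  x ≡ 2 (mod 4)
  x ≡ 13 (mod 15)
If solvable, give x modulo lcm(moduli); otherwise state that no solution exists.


Moduli 20, 4, 15 are not pairwise coprime, so CRT works modulo lcm(m_i) when all pairwise compatibility conditions hold.
Pairwise compatibility: gcd(m_i, m_j) must divide a_i - a_j for every pair.
Merge one congruence at a time:
  Start: x ≡ 18 (mod 20).
  Combine with x ≡ 2 (mod 4): gcd(20, 4) = 4; 2 - 18 = -16, which IS divisible by 4, so compatible.
    Write x = 18 + 20·t and substitute into x ≡ 2 (mod 4): 20·t ≡ 2 − 18 = -16 (mod 4).
    Divide the congruence (and modulus) by g = 4: 5·t ≡ -4 (mod 1).
    Modulo 1 every t works; take t = 0.
    Then x = 18 + 20·0 = 18, valid modulo lcm(20, 4) = 20: x ≡ 18 (mod 20).
  Combine with x ≡ 13 (mod 15): gcd(20, 15) = 5; 13 - 18 = -5, which IS divisible by 5, so compatible.
    Write x = 18 + 20·t and substitute into x ≡ 13 (mod 15): 20·t ≡ 13 − 18 = -5 (mod 15).
    Divide the congruence (and modulus) by g = 5: 4·t ≡ -1 (mod 3).
    Reduce coefficients mod 3: 1·t ≡ 2 (mod 3).
    So t ≡ 2 (mod 3).
    Then x = 18 + 20·2 = 58, valid modulo lcm(20, 15) = 60: x ≡ 58 (mod 60).
Verify: 58 mod 20 = 18, 58 mod 4 = 2, 58 mod 15 = 13.

x ≡ 58 (mod 60).


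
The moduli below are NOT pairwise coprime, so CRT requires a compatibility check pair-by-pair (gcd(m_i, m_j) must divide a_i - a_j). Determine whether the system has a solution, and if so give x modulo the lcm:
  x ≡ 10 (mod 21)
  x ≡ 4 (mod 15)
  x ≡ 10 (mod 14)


Moduli 21, 15, 14 are not pairwise coprime, so CRT works modulo lcm(m_i) when all pairwise compatibility conditions hold.
Pairwise compatibility: gcd(m_i, m_j) must divide a_i - a_j for every pair.
Merge one congruence at a time:
  Start: x ≡ 10 (mod 21).
  Combine with x ≡ 4 (mod 15): gcd(21, 15) = 3; 4 - 10 = -6, which IS divisible by 3, so compatible.
    Write x = 10 + 21·t and substitute into x ≡ 4 (mod 15): 21·t ≡ 4 − 10 = -6 (mod 15).
    Divide the congruence (and modulus) by g = 3: 7·t ≡ -2 (mod 5).
    Reduce coefficients mod 5: 2·t ≡ 3 (mod 5).
    The inverse of 2 mod 5 is 3 (since 2·3 = 6 = 1·5 + 1), so t ≡ 3·3 = 9 ≡ 4 (mod 5).
    Then x = 10 + 21·4 = 94, valid modulo lcm(21, 15) = 105: x ≡ 94 (mod 105).
  Combine with x ≡ 10 (mod 14): gcd(105, 14) = 7; 10 - 94 = -84, which IS divisible by 7, so compatible.
    Write x = 94 + 105·t and substitute into x ≡ 10 (mod 14): 105·t ≡ 10 − 94 = -84 (mod 14).
    Divide the congruence (and modulus) by g = 7: 15·t ≡ -12 (mod 2).
    Reduce coefficients mod 2: 1·t ≡ 0 (mod 2).
    So t ≡ 0 (mod 2).
    Then x = 94 + 105·0 = 94, valid modulo lcm(105, 14) = 210: x ≡ 94 (mod 210).
Verify: 94 mod 21 = 10, 94 mod 15 = 4, 94 mod 14 = 10.

x ≡ 94 (mod 210).


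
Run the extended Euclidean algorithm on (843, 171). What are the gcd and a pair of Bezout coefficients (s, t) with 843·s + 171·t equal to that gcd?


Euclidean algorithm on (843, 171) — divide until remainder is 0:
  843 = 4 · 171 + 159
  171 = 1 · 159 + 12
  159 = 13 · 12 + 3
  12 = 4 · 3 + 0
gcd(843, 171) = 3.
Track Bezout coefficients alongside the remainders: start with r₀ = 843 = a·1 + b·0 (s = 1, t = 0) and r₁ = 171 = a·0 + b·1 (s = 0, t = 1); each new remainder r_{k+1} = r_{k-1} − q_k·r_k inherits s_{k+1} = s_{k-1} − q_k·s_k, t_{k+1} = t_{k-1} − q_k·t_k, so r_k = a·s_k + b·t_k at every step:
  q = 4: r = 159, s = 1 − 4·0 = 1, t = 0 − 4·1 = -4  (check: 843·1 + 171·(-4) = 159)
  q = 1: r = 12, s = 0 − 1·1 = -1, t = 1 − 1·(-4) = 5  (check: 843·(-1) + 171·5 = 12)
  q = 13: r = 3, s = 1 − 13·(-1) = 14, t = -4 − 13·5 = -69  (check: 843·14 + 171·(-69) = 3)
The row with r = 3 (the gcd) gives the Bezout coefficients s = 14, t = -69.
Result: 843 · (14) + 171 · (-69) = 3.

gcd(843, 171) = 3; s = 14, t = -69 (check: 843·14 + 171·(-69) = 3).


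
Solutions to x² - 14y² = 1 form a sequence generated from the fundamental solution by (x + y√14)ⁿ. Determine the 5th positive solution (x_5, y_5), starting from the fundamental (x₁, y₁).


Step 1: Find the fundamental solution (x₁, y₁) of x² - 14y² = 1.
  Expand √14 as a continued fraction. a₀ = ⌊√14⌋ = 3; iterate m_{k+1} = d_k·a_k − m_k, d_{k+1} = (14 − m_{k+1}²)/d_k, a_{k+1} = ⌊(a₀ + m_{k+1})/d_{k+1}⌋ (starting m₀ = 0, d₀ = 1), with convergents p_k = a_k·p_{k-1} + p_{k-2}, q_k = a_k·q_{k-1} + q_{k-2} (p₋₁ = 1, q₋₁ = 0):
  k = 0: a₀ = 3; p₀/q₀ = 3/1; p₀² − 14·q₀² = 9 − 14 = -5.
  k = 1: m = 3, d = 5, a = ⌊(3 + 3)/5⌋ = 1; p/q = (1·3 + 1)/(1·1 + 0) = 4/1; p² − 14·q² = 16 − 14 = 2.
  k = 2: m = 2, d = 2, a = ⌊(3 + 2)/2⌋ = 2; p/q = (2·4 + 3)/(2·1 + 1) = 11/3; p² − 14·q² = 121 − 126 = -5.
  k = 3: m = 2, d = 5, a = ⌊(3 + 2)/5⌋ = 1; p/q = (1·11 + 4)/(1·3 + 1) = 15/4; p² − 14·q² = 225 − 224 = 1.
  The first convergent with p² − 14·q² = 1 gives the fundamental solution (x₁, y₁) = (15, 4).
Step 2: Apply the recurrence (x_{n+1}, y_{n+1}) = (x₁x_n + 14y₁y_n, x₁y_n + y₁x_n) repeatedly.
  From (x_1, y_1) = (15, 4): x_2 = 15·15 + 14·4·4 = 449; y_2 = 15·4 + 4·15 = 120.
  From (x_2, y_2) = (449, 120): x_3 = 15·449 + 14·4·120 = 13455; y_3 = 15·120 + 4·449 = 3596.
  From (x_3, y_3) = (13455, 3596): x_4 = 15·13455 + 14·4·3596 = 403201; y_4 = 15·3596 + 4·13455 = 107760.
  From (x_4, y_4) = (403201, 107760): x_5 = 15·403201 + 14·4·107760 = 12082575; y_5 = 15·107760 + 4·403201 = 3229204.
Step 3: Verify x_5² - 14·y_5² = 145988618630625 - 145988618630624 = 1 (should be 1). ✓

(x_1, y_1) = (15, 4); (x_5, y_5) = (12082575, 3229204).


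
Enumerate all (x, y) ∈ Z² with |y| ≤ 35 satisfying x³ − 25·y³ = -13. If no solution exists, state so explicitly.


The equation is x³ - 25y³ = -13. For fixed y, x³ = 25·y³ − 13, so a solution requires the RHS to be a perfect cube.
Strategy: iterate y from -35 to 35, compute RHS = 25·y³ − 13, and check whether it is a (positive or negative) perfect cube.
Check small values of y:
  y = 0: RHS = -13 is not a perfect cube.
  y = 1: RHS = 12 is not a perfect cube.
  y = -1: RHS = -38 is not a perfect cube.
  y = 2: RHS = 187 is not a perfect cube.
  y = -2: RHS = -213 is not a perfect cube.
  y = 3: RHS = 662 is not a perfect cube.
  y = -3: RHS = -688 is not a perfect cube.
Continuing the search up to |y| = 35 finds no solutions either.
No (x, y) in the scanned range satisfies the equation.

No integer solutions with |y| ≤ 35.


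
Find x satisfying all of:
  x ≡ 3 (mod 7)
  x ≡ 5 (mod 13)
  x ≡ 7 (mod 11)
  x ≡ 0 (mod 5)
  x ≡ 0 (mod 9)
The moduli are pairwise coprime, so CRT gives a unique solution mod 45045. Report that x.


Product of moduli M = 7 · 13 · 11 · 5 · 9 = 45045.
Merge one congruence at a time:
  Start: x ≡ 3 (mod 7).
  Combine with x ≡ 5 (mod 13); new modulus lcm = 91.
    Write x = 3 + 7·t and substitute into x ≡ 5 (mod 13): 7·t ≡ 5 − 3 = 2 (mod 13).
    The inverse of 7 mod 13 is 2 (since 7·2 = 14 = 1·13 + 1), so t ≡ 2·2 = 4 ≡ 4 (mod 13).
    Then x = 3 + 7·4 = 31, valid modulo lcm(7, 13) = 91: x ≡ 31 (mod 91).
  Combine with x ≡ 7 (mod 11); new modulus lcm = 1001.
    Write x = 31 + 91·t and substitute into x ≡ 7 (mod 11): 91·t ≡ 7 − 31 = -24 (mod 11).
    Reduce coefficients mod 11: 3·t ≡ 9 (mod 11).
    The inverse of 3 mod 11 is 4 (since 3·4 = 12 = 1·11 + 1), so t ≡ 4·9 = 36 ≡ 3 (mod 11).
    Then x = 31 + 91·3 = 304, valid modulo lcm(91, 11) = 1001: x ≡ 304 (mod 1001).
  Combine with x ≡ 0 (mod 5); new modulus lcm = 5005.
    Write x = 304 + 1001·t and substitute into x ≡ 0 (mod 5): 1001·t ≡ 0 − 304 = -304 (mod 5).
    Reduce coefficients mod 5: 1·t ≡ 1 (mod 5).
    So t ≡ 1 (mod 5).
    Then x = 304 + 1001·1 = 1305, valid modulo lcm(1001, 5) = 5005: x ≡ 1305 (mod 5005).
  Combine with x ≡ 0 (mod 9); new modulus lcm = 45045.
    Write x = 1305 + 5005·t and substitute into x ≡ 0 (mod 9): 5005·t ≡ 0 − 1305 = -1305 (mod 9).
    Reduce coefficients mod 9: 1·t ≡ 0 (mod 9).
    So t ≡ 0 (mod 9).
    Then x = 1305 + 5005·0 = 1305, valid modulo lcm(5005, 9) = 45045: x ≡ 1305 (mod 45045).
Verify against each original: 1305 mod 7 = 3, 1305 mod 13 = 5, 1305 mod 11 = 7, 1305 mod 5 = 0, 1305 mod 9 = 0.

x ≡ 1305 (mod 45045).


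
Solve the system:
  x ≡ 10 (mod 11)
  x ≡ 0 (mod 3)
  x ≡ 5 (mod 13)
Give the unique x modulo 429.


Moduli 11, 3, 13 are pairwise coprime; by CRT there is a unique solution modulo M = 11 · 3 · 13 = 429.
Solve pairwise, accumulating the modulus:
  Start with x ≡ 10 (mod 11).
  Combine with x ≡ 0 (mod 3): since gcd(11, 3) = 1, we get a unique residue mod 33.
    Write x = 10 + 11·t and substitute into x ≡ 0 (mod 3): 11·t ≡ 0 − 10 = -10 (mod 3).
    Reduce coefficients mod 3: 2·t ≡ 2 (mod 3).
    The inverse of 2 mod 3 is 2 (since 2·2 = 4 = 1·3 + 1), so t ≡ 2·2 = 4 ≡ 1 (mod 3).
    Then x = 10 + 11·1 = 21, valid modulo lcm(11, 3) = 33: x ≡ 21 (mod 33).
  Combine with x ≡ 5 (mod 13): since gcd(33, 13) = 1, we get a unique residue mod 429.
    Write x = 21 + 33·t and substitute into x ≡ 5 (mod 13): 33·t ≡ 5 − 21 = -16 (mod 13).
    Reduce coefficients mod 13: 7·t ≡ 10 (mod 13).
    The inverse of 7 mod 13 is 2 (since 7·2 = 14 = 1·13 + 1), so t ≡ 2·10 = 20 ≡ 7 (mod 13).
    Then x = 21 + 33·7 = 252, valid modulo lcm(33, 13) = 429: x ≡ 252 (mod 429).
Verify: 252 mod 11 = 10 ✓, 252 mod 3 = 0 ✓, 252 mod 13 = 5 ✓.

x ≡ 252 (mod 429).


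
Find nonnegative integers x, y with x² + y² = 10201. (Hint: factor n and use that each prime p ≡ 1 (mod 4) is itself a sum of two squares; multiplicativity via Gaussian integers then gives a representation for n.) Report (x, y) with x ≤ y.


Step 1: Factor n = 10201 = 101^2.
Step 2: Check the mod-4 condition on each prime factor: 101 ≡ 1 (mod 4), exponent 2.
All primes ≡ 3 (mod 4) appear to even exponent (or don't appear), so by the two-squares theorem n IS expressible as a sum of two squares.
Step 3: Build a representation. Here n = 101 · 101 is a product of primes ≡ 1 (mod 4). Each prime p ≡ 1 (mod 4) is itself a sum of two squares; find a² by testing p − a² for a perfect square:
  101: 101 − 1² = 100 = 10² ⇒ 101 = 1² + 10².
  Combine using the Brahmagupta–Fibonacci identity (a² + b²)(c² + d²) = (ac − bd)² + (ad + bc)² = (ac + bd)² + (ad − bc)²:
  101 · 101 = 10201: from (1² + 10²)(1² + 10²), take (1·1 − 10·10, 1·10 + 10·1) = (1 − 100, 10 + 10) = (-99, 20); dropping signs (only squares matter) gives (99, 20); check 99² + 20² = 9801 + 400 = 10201 ✓.
Step 4: Order so x ≤ y and verify: 20² + 99² = 400 + 9801 = 10201 = n. ✓

n = 10201 = 20² + 99² (one valid representation with x ≤ y).


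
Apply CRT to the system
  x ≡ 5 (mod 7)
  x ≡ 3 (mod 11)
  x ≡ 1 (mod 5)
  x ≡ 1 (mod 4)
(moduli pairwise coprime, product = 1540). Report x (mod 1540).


Product of moduli M = 7 · 11 · 5 · 4 = 1540.
Merge one congruence at a time:
  Start: x ≡ 5 (mod 7).
  Combine with x ≡ 3 (mod 11); new modulus lcm = 77.
    Write x = 5 + 7·t and substitute into x ≡ 3 (mod 11): 7·t ≡ 3 − 5 = -2 (mod 11).
    Reduce coefficients mod 11: 7·t ≡ 9 (mod 11).
    The inverse of 7 mod 11 is 8 (since 7·8 = 56 = 5·11 + 1), so t ≡ 8·9 = 72 ≡ 6 (mod 11).
    Then x = 5 + 7·6 = 47, valid modulo lcm(7, 11) = 77: x ≡ 47 (mod 77).
  Combine with x ≡ 1 (mod 5); new modulus lcm = 385.
    Write x = 47 + 77·t and substitute into x ≡ 1 (mod 5): 77·t ≡ 1 − 47 = -46 (mod 5).
    Reduce coefficients mod 5: 2·t ≡ 4 (mod 5).
    The inverse of 2 mod 5 is 3 (since 2·3 = 6 = 1·5 + 1), so t ≡ 3·4 = 12 ≡ 2 (mod 5).
    Then x = 47 + 77·2 = 201, valid modulo lcm(77, 5) = 385: x ≡ 201 (mod 385).
  Combine with x ≡ 1 (mod 4); new modulus lcm = 1540.
    Write x = 201 + 385·t and substitute into x ≡ 1 (mod 4): 385·t ≡ 1 − 201 = -200 (mod 4).
    Reduce coefficients mod 4: 1·t ≡ 0 (mod 4).
    So t ≡ 0 (mod 4).
    Then x = 201 + 385·0 = 201, valid modulo lcm(385, 4) = 1540: x ≡ 201 (mod 1540).
Verify against each original: 201 mod 7 = 5, 201 mod 11 = 3, 201 mod 5 = 1, 201 mod 4 = 1.

x ≡ 201 (mod 1540).
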